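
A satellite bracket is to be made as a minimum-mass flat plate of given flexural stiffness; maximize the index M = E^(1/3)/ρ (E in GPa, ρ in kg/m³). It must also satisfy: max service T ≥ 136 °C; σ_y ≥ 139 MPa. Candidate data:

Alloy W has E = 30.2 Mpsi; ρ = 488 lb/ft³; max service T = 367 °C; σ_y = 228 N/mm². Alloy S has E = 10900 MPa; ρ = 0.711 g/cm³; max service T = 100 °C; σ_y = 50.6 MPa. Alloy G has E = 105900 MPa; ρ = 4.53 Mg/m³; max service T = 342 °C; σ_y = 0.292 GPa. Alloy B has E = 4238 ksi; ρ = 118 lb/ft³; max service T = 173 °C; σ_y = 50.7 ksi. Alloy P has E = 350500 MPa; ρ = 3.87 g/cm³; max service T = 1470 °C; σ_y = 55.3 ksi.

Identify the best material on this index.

Screen on constraints: max service T ≥ 136 °C; σ_y ≥ 139 MPa. Survivors: alloy W, alloy G, alloy B, alloy P.
Normalizing units and computing the index:
  alloy W: E = 208.2 GPa, ρ = 7817 kg/m³
  alloy G: E = 105.9 GPa, ρ = 4530 kg/m³
  alloy B: E = 29.22 GPa, ρ = 1890 kg/m³
  alloy P: E = 350.5 GPa, ρ = 3870 kg/m³
  alloy P: M = 1.82×10⁻³
  alloy B: M = 1.63×10⁻³
  alloy G: M = 1.04×10⁻³
  alloy W: M = 0.758×10⁻³
Highest index: alloy P.

alloy P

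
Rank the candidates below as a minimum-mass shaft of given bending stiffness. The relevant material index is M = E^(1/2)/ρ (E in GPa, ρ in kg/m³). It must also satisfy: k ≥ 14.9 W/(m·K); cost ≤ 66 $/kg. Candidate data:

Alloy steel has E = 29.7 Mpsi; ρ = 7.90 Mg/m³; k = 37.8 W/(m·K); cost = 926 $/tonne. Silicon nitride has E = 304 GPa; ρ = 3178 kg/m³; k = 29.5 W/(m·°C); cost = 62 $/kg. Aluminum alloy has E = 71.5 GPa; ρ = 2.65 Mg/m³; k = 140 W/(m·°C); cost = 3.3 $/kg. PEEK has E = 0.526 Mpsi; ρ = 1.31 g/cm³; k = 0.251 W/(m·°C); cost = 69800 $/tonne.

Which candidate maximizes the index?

silicon nitride

Screen on constraints: k ≥ 14.9 W/(m·K); cost ≤ 66 $/kg. Survivors: alloy steel, silicon nitride, aluminum alloy.
Normalizing units and computing the index:
  alloy steel: E = 204.8 GPa, ρ = 7900 kg/m³
  silicon nitride: E = 304.0 GPa, ρ = 3178 kg/m³
  aluminum alloy: E = 71.50 GPa, ρ = 2650 kg/m³
  silicon nitride: M = 5.49×10⁻³
  aluminum alloy: M = 3.19×10⁻³
  alloy steel: M = 1.81×10⁻³
Silicon nitride ranks first.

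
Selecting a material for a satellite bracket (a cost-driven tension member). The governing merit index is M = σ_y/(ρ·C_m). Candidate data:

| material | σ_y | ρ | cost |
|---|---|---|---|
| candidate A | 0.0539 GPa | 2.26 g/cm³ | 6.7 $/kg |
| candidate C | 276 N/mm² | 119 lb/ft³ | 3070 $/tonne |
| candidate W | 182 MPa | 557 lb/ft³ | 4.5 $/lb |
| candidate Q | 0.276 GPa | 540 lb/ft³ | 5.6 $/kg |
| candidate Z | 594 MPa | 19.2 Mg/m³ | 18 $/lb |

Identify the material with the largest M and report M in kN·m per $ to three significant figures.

candidate C, M = 47.2 kN·m per $

In SI units:
  candidate A: σ_y = 53.90 MPa, ρ = 2260 kg/m³, cost = 6.700 $/kg
  candidate C: σ_y = 276.0 MPa, ρ = 1906 kg/m³, cost = 3.070 $/kg
  candidate W: σ_y = 182.0 MPa, ρ = 8922 kg/m³, cost = 9.921 $/kg
  candidate Q: σ_y = 276.0 MPa, ρ = 8650 kg/m³, cost = 5.600 $/kg
  candidate Z: σ_y = 594.0 MPa, ρ = 19200 kg/m³, cost = 39.68 $/kg
  candidate C: M = 47.2 kN·m per $
  candidate Q: M = 5.70 kN·m per $
  candidate A: M = 3.56 kN·m per $
  candidate W: M = 2.06 kN·m per $
  candidate Z: M = 0.780 kN·m per $
Candidate C has the largest M.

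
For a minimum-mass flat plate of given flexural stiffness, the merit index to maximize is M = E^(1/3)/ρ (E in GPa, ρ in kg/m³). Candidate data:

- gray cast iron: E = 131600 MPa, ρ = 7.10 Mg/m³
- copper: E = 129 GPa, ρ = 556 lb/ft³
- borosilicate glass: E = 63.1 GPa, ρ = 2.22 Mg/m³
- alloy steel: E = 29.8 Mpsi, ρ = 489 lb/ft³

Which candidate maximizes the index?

borosilicate glass

Normalizing units and computing the index:
  gray cast iron: E = 131.6 GPa, ρ = 7100 kg/m³
  copper: E = 129.0 GPa, ρ = 8906 kg/m³
  borosilicate glass: E = 63.10 GPa, ρ = 2220 kg/m³
  alloy steel: E = 205.5 GPa, ρ = 7833 kg/m³
  borosilicate glass: M = 1.79×10⁻³
  alloy steel: M = 0.753×10⁻³
  gray cast iron: M = 0.716×10⁻³
  copper: M = 0.567×10⁻³
The maximum is for borosilicate glass.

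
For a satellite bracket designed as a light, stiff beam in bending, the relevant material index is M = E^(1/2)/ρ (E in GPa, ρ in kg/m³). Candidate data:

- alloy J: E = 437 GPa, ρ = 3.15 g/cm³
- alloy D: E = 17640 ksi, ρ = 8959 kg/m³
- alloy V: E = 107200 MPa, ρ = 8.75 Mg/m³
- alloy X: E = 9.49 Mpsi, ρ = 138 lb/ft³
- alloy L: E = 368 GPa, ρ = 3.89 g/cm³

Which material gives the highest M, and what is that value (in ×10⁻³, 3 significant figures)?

Normalizing units and computing the index:
  alloy J: E = 437.0 GPa, ρ = 3150 kg/m³
  alloy D: E = 121.6 GPa, ρ = 8959 kg/m³
  alloy V: E = 107.2 GPa, ρ = 8750 kg/m³
  alloy X: E = 65.43 GPa, ρ = 2211 kg/m³
  alloy L: E = 368.0 GPa, ρ = 3890 kg/m³
  alloy J: M = 6.64×10⁻³
  alloy L: M = 4.93×10⁻³
  alloy X: M = 3.66×10⁻³
  alloy D: M = 1.23×10⁻³
  alloy V: M = 1.18×10⁻³
Highest index: alloy J.

alloy J, M = 6.64×10⁻³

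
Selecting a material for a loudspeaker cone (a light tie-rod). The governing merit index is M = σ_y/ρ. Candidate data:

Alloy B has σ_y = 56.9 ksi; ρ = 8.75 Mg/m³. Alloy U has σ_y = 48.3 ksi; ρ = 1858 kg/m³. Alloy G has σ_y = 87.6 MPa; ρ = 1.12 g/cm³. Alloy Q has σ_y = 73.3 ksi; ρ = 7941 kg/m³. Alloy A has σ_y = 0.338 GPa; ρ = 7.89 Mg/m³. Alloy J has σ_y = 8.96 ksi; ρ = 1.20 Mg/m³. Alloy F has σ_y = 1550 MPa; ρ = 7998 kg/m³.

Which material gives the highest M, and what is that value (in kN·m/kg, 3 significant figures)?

After converting to SI:
  alloy B: σ_y = 392.3 MPa, ρ = 8750 kg/m³
  alloy U: σ_y = 333.0 MPa, ρ = 1858 kg/m³
  alloy G: σ_y = 87.60 MPa, ρ = 1120 kg/m³
  alloy Q: σ_y = 505.4 MPa, ρ = 7941 kg/m³
  alloy A: σ_y = 338.0 MPa, ρ = 7890 kg/m³
  alloy J: σ_y = 61.78 MPa, ρ = 1200 kg/m³
  alloy F: σ_y = 1550 MPa, ρ = 7998 kg/m³
  alloy F: M = 194 kN·m/kg
  alloy U: M = 179 kN·m/kg
  alloy G: M = 78.2 kN·m/kg
  alloy Q: M = 63.6 kN·m/kg
  alloy J: M = 51.5 kN·m/kg
  alloy B: M = 44.8 kN·m/kg
  alloy A: M = 42.8 kN·m/kg
Alloy F has the largest M.

alloy F, M = 194 kN·m/kg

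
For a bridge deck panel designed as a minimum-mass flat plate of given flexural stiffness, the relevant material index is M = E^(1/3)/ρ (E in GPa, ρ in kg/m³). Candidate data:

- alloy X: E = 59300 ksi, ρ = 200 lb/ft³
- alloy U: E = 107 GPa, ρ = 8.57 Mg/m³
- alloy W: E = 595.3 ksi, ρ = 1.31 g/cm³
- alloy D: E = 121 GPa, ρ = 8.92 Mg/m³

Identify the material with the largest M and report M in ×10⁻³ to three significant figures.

Convert each candidate to consistent units, then evaluate M:
  alloy X: E = 408.9 GPa, ρ = 3204 kg/m³
  alloy U: E = 107.0 GPa, ρ = 8570 kg/m³
  alloy W: E = 4.104 GPa, ρ = 1310 kg/m³
  alloy D: E = 121.0 GPa, ρ = 8920 kg/m³
  alloy X: M = 2.32×10⁻³
  alloy W: M = 1.22×10⁻³
  alloy D: M = 0.554×10⁻³
  alloy U: M = 0.554×10⁻³
Highest index: alloy X.

alloy X, M = 2.32×10⁻³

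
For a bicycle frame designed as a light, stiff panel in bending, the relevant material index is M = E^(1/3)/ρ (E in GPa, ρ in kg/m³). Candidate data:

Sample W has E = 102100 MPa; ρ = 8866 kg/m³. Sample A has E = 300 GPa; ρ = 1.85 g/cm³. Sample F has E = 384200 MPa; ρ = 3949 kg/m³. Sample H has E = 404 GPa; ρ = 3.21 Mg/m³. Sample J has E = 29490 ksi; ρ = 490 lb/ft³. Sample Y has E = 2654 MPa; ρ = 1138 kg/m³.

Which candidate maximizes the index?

In SI units:
  sample W: E = 102.1 GPa, ρ = 8866 kg/m³
  sample A: E = 300.0 GPa, ρ = 1850 kg/m³
  sample F: E = 384.2 GPa, ρ = 3949 kg/m³
  sample H: E = 404.0 GPa, ρ = 3210 kg/m³
  sample J: E = 203.3 GPa, ρ = 7849 kg/m³
  sample Y: E = 2.654 GPa, ρ = 1138 kg/m³
  sample A: M = 3.62×10⁻³
  sample H: M = 2.30×10⁻³
  sample F: M = 1.84×10⁻³
  sample Y: M = 1.22×10⁻³
  sample J: M = 0.749×10⁻³
  sample W: M = 0.527×10⁻³
Sample A has the largest M.

sample A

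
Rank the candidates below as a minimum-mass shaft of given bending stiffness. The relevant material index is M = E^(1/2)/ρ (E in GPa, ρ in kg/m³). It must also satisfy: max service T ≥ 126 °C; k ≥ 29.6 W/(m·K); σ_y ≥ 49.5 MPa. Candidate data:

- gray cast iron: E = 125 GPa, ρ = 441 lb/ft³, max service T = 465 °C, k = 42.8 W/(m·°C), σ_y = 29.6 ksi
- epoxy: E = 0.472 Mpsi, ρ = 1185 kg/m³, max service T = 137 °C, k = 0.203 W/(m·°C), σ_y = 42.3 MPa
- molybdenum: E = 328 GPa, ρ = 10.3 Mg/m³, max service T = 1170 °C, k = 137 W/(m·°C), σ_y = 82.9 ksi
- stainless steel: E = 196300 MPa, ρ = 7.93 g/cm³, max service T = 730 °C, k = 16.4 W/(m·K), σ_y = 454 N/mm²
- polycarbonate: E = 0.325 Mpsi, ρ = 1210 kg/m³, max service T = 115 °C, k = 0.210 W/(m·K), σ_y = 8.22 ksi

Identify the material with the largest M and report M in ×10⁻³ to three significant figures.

Screen on constraints: max service T ≥ 126 °C; k ≥ 29.6 W/(m·K); σ_y ≥ 49.5 MPa. Survivors: gray cast iron, molybdenum.
Putting every candidate on a common basis:
  gray cast iron: E = 125.0 GPa, ρ = 7064 kg/m³
  molybdenum: E = 328.0 GPa, ρ = 10300 kg/m³
  molybdenum: M = 1.76×10⁻³
  gray cast iron: M = 1.58×10⁻³
The maximum is for molybdenum.

molybdenum, M = 1.76×10⁻³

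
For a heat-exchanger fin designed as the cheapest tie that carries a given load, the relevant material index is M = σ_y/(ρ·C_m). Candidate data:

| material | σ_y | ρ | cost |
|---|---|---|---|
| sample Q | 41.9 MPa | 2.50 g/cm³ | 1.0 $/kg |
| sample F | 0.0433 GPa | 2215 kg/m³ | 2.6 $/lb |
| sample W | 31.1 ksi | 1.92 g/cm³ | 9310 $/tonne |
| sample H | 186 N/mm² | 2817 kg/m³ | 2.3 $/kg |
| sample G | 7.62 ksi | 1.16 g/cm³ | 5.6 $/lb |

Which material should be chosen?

Putting every candidate on a common basis:
  sample Q: σ_y = 41.90 MPa, ρ = 2500 kg/m³, cost = 1.000 $/kg
  sample F: σ_y = 43.30 MPa, ρ = 2215 kg/m³, cost = 5.732 $/kg
  sample W: σ_y = 214.4 MPa, ρ = 1920 kg/m³, cost = 9.310 $/kg
  sample H: σ_y = 186.0 MPa, ρ = 2817 kg/m³, cost = 2.300 $/kg
  sample G: σ_y = 52.54 MPa, ρ = 1160 kg/m³, cost = 12.35 $/kg
  sample H: M = 28.7 kN·m per $
  sample Q: M = 16.8 kN·m per $
  sample W: M = 12.0 kN·m per $
  sample G: M = 3.67 kN·m per $
  sample F: M = 3.41 kN·m per $
Highest index: sample H.

sample H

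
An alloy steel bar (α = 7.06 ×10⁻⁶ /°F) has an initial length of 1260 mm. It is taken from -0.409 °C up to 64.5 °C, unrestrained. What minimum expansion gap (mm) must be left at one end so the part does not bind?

1.04 mm

Convert α: 7.06×10⁻⁶/°F × (9/5) = 12.7×10⁻⁶/K.
ΔT = 64.5 − (-0.409) = 64.91 K.
ΔL = α·L₀·ΔT = 12.7×10⁻⁶ × 1260 mm × 64.91 K = 1.04 mm.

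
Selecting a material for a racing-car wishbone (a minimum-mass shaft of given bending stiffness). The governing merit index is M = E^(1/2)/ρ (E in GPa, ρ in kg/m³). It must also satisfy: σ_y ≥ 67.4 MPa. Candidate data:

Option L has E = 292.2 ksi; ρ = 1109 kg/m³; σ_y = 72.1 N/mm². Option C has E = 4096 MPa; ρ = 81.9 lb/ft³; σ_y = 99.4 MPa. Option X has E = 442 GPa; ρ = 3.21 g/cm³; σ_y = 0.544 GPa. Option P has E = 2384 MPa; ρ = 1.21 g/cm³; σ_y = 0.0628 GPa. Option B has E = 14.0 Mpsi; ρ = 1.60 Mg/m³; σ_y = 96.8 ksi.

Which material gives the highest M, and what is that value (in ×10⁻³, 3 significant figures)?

option X, M = 6.55×10⁻³

Screen on constraints: σ_y ≥ 67.4 MPa. Survivors: option L, option C, option X, option B.
In SI units:
  option L: E = 2.015 GPa, ρ = 1109 kg/m³
  option C: E = 4.096 GPa, ρ = 1312 kg/m³
  option X: E = 442.0 GPa, ρ = 3210 kg/m³
  option B: E = 96.53 GPa, ρ = 1600 kg/m³
  option X: M = 6.55×10⁻³
  option B: M = 6.14×10⁻³
  option C: M = 1.54×10⁻³
  option L: M = 1.28×10⁻³
The maximum is for option X.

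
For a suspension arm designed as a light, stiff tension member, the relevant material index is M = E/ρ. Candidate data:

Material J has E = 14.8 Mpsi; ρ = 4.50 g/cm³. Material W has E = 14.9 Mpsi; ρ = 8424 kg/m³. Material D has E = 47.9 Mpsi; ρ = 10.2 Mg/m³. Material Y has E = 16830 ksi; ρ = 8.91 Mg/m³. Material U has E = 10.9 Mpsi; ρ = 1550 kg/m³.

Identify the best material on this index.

material U

Convert each candidate to consistent units, then evaluate M:
  material J: E = 102.0 GPa, ρ = 4500 kg/m³
  material W: E = 102.7 GPa, ρ = 8424 kg/m³
  material D: E = 330.3 GPa, ρ = 10200 kg/m³
  material Y: E = 116.0 GPa, ρ = 8910 kg/m³
  material U: E = 75.15 GPa, ρ = 1550 kg/m³
  material U: M = 48.5 MN·m/kg
  material D: M = 32.4 MN·m/kg
  material J: M = 22.7 MN·m/kg
  material Y: M = 13.0 MN·m/kg
  material W: M = 12.2 MN·m/kg
Material U ranks first.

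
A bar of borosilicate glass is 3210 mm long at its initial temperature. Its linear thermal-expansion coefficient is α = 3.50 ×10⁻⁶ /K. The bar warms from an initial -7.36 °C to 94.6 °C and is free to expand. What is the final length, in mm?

3211.1 mm

ΔT = 94.6 − (-7.36) = 102.0 K.
ΔL = α·L₀·ΔT = 3.50×10⁻⁶ × 3210 mm × 102.0 K = 1.15 mm.
L = L₀ + ΔL = 3210 + 1.15 = 3211.1 mm.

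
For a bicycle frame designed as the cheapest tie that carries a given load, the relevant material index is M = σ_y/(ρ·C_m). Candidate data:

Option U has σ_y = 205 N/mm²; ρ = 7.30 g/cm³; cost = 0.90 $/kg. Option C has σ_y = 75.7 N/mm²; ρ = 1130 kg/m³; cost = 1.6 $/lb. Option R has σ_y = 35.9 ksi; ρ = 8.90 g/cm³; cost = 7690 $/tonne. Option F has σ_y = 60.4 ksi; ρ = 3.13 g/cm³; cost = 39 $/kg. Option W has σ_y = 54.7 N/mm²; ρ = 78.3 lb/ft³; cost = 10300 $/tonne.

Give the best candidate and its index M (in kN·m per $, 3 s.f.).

option U, M = 31.2 kN·m per $

In SI units:
  option U: σ_y = 205.0 MPa, ρ = 7300 kg/m³, cost = 0.9000 $/kg
  option C: σ_y = 75.70 MPa, ρ = 1130 kg/m³, cost = 3.527 $/kg
  option R: σ_y = 247.5 MPa, ρ = 8900 kg/m³, cost = 7.690 $/kg
  option F: σ_y = 416.4 MPa, ρ = 3130 kg/m³, cost = 39.00 $/kg
  option W: σ_y = 54.70 MPa, ρ = 1254 kg/m³, cost = 10.30 $/kg
  option U: M = 31.2 kN·m per $
  option C: M = 19.0 kN·m per $
  option W: M = 4.23 kN·m per $
  option R: M = 3.62 kN·m per $
  option F: M = 3.41 kN·m per $
Option U ranks first.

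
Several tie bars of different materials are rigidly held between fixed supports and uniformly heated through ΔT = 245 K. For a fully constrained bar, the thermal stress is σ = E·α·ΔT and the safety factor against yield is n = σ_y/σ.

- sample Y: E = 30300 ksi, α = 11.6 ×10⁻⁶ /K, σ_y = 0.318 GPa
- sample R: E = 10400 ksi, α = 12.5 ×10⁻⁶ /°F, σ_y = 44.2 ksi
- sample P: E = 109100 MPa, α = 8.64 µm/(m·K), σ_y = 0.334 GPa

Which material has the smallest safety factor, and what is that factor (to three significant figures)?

Per material, after unit conversion:
  sample Y: E = 208.9, α = 11.6, σ_y = 318.0 → σ = 594 MPa, n = 0.536
  sample R: E = 71.71, α = 22.5, σ_y = 304.7 → σ = 395 MPa, n = 0.771
  sample P: E = 109.1, α = 8.64, σ_y = 334.0 → σ = 231 MPa, n = 1.45
Smallest n: sample Y with n = 0.536.

sample Y, n = 0.536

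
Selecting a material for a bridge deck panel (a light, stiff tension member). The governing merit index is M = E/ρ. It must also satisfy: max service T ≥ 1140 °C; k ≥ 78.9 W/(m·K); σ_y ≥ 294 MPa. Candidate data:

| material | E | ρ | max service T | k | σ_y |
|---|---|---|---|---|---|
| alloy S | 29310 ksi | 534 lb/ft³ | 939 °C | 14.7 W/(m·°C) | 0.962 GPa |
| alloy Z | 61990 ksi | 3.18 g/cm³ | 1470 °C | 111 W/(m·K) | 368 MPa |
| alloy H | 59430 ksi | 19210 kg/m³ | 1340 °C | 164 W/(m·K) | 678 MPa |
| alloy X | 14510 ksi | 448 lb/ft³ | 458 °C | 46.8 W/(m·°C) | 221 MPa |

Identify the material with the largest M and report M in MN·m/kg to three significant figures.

Screen on constraints: max service T ≥ 1140 °C; k ≥ 78.9 W/(m·K); σ_y ≥ 294 MPa. Survivors: alloy Z, alloy H.
Putting every candidate on a common basis:
  alloy Z: E = 427.4 GPa, ρ = 3180 kg/m³
  alloy H: E = 409.8 GPa, ρ = 19210 kg/m³
  alloy Z: M = 134 MN·m/kg
  alloy H: M = 21.3 MN·m/kg
The maximum is for alloy Z.

alloy Z, M = 134 MN·m/kg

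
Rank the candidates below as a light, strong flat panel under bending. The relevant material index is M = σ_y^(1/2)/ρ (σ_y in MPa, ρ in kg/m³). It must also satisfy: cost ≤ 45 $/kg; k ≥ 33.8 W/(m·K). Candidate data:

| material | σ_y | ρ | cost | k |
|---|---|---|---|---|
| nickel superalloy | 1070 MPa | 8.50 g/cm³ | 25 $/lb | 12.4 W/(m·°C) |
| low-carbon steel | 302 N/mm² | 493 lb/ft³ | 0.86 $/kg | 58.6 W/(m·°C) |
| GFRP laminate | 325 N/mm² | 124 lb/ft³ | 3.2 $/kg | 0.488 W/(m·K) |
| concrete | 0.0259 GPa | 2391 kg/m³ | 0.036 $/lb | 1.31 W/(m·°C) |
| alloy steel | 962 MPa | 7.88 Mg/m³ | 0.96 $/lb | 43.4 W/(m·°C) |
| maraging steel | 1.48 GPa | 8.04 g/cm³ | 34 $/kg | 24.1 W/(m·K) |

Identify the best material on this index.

Screen on constraints: cost ≤ 45 $/kg; k ≥ 33.8 W/(m·K). Survivors: low-carbon steel, alloy steel.
Normalizing units and computing the index:
  low-carbon steel: σ_y = 302.0 MPa, ρ = 7897 kg/m³
  alloy steel: σ_y = 962.0 MPa, ρ = 7880 kg/m³
  alloy steel: M = 3.94×10⁻³
  low-carbon steel: M = 2.20×10⁻³
Highest index: alloy steel.

alloy steel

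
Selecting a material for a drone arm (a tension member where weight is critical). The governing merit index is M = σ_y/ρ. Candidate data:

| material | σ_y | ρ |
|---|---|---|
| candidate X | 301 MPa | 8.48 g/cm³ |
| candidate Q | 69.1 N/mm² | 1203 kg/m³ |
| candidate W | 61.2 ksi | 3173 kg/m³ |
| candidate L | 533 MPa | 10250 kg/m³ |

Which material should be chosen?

candidate W

Convert each candidate to consistent units, then evaluate M:
  candidate X: σ_y = 301.0 MPa, ρ = 8480 kg/m³
  candidate Q: σ_y = 69.10 MPa, ρ = 1203 kg/m³
  candidate W: σ_y = 422.0 MPa, ρ = 3173 kg/m³
  candidate L: σ_y = 533.0 MPa, ρ = 10250 kg/m³
  candidate W: M = 133 kN·m/kg
  candidate Q: M = 57.4 kN·m/kg
  candidate L: M = 52.0 kN·m/kg
  candidate X: M = 35.5 kN·m/kg
Highest index: candidate W.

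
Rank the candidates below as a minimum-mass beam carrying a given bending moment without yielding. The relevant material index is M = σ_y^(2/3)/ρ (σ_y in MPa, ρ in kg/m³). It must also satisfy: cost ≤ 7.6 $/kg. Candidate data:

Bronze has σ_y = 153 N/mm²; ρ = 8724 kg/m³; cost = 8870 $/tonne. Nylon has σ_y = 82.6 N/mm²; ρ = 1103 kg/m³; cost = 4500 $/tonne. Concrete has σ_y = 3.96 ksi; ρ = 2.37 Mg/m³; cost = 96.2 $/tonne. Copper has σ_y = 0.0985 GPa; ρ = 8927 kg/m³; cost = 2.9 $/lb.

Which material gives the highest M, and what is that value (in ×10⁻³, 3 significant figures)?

Screen on constraints: cost ≤ 7.6 $/kg. Survivors: nylon, concrete, copper.
After converting to SI:
  nylon: σ_y = 82.60 MPa, ρ = 1103 kg/m³
  concrete: σ_y = 27.30 MPa, ρ = 2370 kg/m³
  copper: σ_y = 98.50 MPa, ρ = 8927 kg/m³
  nylon: M = 17.2×10⁻³
  concrete: M = 3.83×10⁻³
  copper: M = 2.39×10⁻³
The maximum is for nylon.

nylon, M = 17.2×10⁻³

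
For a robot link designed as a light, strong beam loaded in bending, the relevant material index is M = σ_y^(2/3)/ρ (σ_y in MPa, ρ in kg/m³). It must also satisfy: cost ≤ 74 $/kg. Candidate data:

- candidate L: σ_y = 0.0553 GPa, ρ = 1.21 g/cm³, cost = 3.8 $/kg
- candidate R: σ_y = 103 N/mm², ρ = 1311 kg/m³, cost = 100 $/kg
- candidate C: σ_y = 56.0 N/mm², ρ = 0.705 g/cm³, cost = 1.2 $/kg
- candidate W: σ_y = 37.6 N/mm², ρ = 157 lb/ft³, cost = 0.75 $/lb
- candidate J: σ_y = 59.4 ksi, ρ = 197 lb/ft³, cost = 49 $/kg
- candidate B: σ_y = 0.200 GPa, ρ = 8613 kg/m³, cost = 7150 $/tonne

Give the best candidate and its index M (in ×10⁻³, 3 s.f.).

candidate C, M = 20.8×10⁻³

Screen on constraints: cost ≤ 74 $/kg. Survivors: candidate L, candidate C, candidate W, candidate J, candidate B.
Putting every candidate on a common basis:
  candidate L: σ_y = 55.30 MPa, ρ = 1210 kg/m³
  candidate C: σ_y = 56.00 MPa, ρ = 705.0 kg/m³
  candidate W: σ_y = 37.60 MPa, ρ = 2515 kg/m³
  candidate J: σ_y = 409.5 MPa, ρ = 3156 kg/m³
  candidate B: σ_y = 200.0 MPa, ρ = 8613 kg/m³
  candidate C: M = 20.8×10⁻³
  candidate J: M = 17.5×10⁻³
  candidate L: M = 12.0×10⁻³
  candidate W: M = 4.46×10⁻³
  candidate B: M = 3.97×10⁻³
Highest index: candidate C.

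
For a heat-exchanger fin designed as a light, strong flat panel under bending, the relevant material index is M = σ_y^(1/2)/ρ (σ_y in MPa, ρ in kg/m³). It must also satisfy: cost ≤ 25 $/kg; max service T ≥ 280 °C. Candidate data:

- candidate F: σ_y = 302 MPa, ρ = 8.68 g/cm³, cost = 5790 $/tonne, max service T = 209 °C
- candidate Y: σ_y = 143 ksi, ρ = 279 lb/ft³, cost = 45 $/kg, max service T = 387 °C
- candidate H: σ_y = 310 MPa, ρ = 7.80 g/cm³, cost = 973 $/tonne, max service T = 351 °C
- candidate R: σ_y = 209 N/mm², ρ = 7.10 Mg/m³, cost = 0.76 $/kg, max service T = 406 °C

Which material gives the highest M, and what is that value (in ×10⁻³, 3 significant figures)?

Screen on constraints: cost ≤ 25 $/kg; max service T ≥ 280 °C. Survivors: candidate H, candidate R.
Convert each candidate to consistent units, then evaluate M:
  candidate H: σ_y = 310.0 MPa, ρ = 7800 kg/m³
  candidate R: σ_y = 209.0 MPa, ρ = 7100 kg/m³
  candidate H: M = 2.26×10⁻³
  candidate R: M = 2.04×10⁻³
Candidate H has the largest M.

candidate H, M = 2.26×10⁻³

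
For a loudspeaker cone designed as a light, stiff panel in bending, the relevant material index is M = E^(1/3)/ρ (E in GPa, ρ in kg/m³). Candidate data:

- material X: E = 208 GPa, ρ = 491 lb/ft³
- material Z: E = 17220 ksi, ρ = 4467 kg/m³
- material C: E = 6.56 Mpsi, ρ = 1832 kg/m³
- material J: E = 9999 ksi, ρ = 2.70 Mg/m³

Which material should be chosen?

Putting every candidate on a common basis:
  material X: E = 208.0 GPa, ρ = 7865 kg/m³
  material Z: E = 118.7 GPa, ρ = 4467 kg/m³
  material C: E = 45.23 GPa, ρ = 1832 kg/m³
  material J: E = 68.94 GPa, ρ = 2700 kg/m³
  material C: M = 1.94×10⁻³
  material J: M = 1.52×10⁻³
  material Z: M = 1.10×10⁻³
  material X: M = 0.753×10⁻³
Material C has the largest M.

material C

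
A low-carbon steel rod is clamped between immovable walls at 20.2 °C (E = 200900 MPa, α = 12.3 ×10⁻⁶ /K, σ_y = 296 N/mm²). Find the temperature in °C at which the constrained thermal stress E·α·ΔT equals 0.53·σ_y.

E = 200900 MPa = 200.9 GPa.
σ_y = 296 N/mm² = 296.0 MPa.
E·α·ΔT = 156.9 MPa ⇒ ΔT = 156.9 / (200.9×10³ × 12.3×10⁻⁶) = 63.49 K.
T = 20.2 + 63.49 = 83.69 °C.

83.7 °C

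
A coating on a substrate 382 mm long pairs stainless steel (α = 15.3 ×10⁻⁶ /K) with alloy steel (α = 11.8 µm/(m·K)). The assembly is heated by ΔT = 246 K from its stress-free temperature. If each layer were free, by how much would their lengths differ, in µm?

329 µm

Δα = |15.3 − 11.8|×10⁻⁶/K = 3.50×10⁻⁶/K.
ΔL_mismatch = Δα·L·ΔT = 3.50×10⁻⁶ × 382.0 mm × 246.0 K = 329 µm.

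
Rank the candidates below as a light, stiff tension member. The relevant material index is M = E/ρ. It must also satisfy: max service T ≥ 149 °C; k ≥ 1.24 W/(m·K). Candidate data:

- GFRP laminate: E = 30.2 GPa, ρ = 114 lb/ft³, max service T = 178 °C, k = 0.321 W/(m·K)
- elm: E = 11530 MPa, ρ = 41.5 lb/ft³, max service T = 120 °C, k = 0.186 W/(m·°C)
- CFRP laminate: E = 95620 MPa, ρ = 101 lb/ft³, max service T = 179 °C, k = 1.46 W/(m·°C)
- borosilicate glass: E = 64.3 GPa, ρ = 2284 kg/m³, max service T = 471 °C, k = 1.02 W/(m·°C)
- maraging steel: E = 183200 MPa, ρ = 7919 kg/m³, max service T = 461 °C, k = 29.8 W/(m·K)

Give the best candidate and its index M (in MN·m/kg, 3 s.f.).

CFRP laminate, M = 59.1 MN·m/kg

Screen on constraints: max service T ≥ 149 °C; k ≥ 1.24 W/(m·K). Survivors: CFRP laminate, maraging steel.
Putting every candidate on a common basis:
  CFRP laminate: E = 95.62 GPa, ρ = 1618 kg/m³
  maraging steel: E = 183.2 GPa, ρ = 7919 kg/m³
  CFRP laminate: M = 59.1 MN·m/kg
  maraging steel: M = 23.1 MN·m/kg
Highest index: CFRP laminate.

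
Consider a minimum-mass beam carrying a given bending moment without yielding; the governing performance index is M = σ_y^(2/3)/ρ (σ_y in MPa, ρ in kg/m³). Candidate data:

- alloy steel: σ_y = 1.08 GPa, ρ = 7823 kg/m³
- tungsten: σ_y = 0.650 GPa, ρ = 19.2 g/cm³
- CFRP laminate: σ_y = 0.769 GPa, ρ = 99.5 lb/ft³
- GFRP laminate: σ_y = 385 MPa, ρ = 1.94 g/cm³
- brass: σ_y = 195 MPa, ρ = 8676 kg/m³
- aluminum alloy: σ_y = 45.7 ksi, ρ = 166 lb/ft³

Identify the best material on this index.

CFRP laminate

Putting every candidate on a common basis:
  alloy steel: σ_y = 1080 MPa, ρ = 7823 kg/m³
  tungsten: σ_y = 650.0 MPa, ρ = 19200 kg/m³
  CFRP laminate: σ_y = 769.0 MPa, ρ = 1594 kg/m³
  GFRP laminate: σ_y = 385.0 MPa, ρ = 1940 kg/m³
  brass: σ_y = 195.0 MPa, ρ = 8676 kg/m³
  aluminum alloy: σ_y = 315.1 MPa, ρ = 2659 kg/m³
  CFRP laminate: M = 52.7×10⁻³
  GFRP laminate: M = 27.3×10⁻³
  aluminum alloy: M = 17.4×10⁻³
  alloy steel: M = 13.5×10⁻³
  tungsten: M = 3.91×10⁻³
  brass: M = 3.88×10⁻³
CFRP laminate ranks first.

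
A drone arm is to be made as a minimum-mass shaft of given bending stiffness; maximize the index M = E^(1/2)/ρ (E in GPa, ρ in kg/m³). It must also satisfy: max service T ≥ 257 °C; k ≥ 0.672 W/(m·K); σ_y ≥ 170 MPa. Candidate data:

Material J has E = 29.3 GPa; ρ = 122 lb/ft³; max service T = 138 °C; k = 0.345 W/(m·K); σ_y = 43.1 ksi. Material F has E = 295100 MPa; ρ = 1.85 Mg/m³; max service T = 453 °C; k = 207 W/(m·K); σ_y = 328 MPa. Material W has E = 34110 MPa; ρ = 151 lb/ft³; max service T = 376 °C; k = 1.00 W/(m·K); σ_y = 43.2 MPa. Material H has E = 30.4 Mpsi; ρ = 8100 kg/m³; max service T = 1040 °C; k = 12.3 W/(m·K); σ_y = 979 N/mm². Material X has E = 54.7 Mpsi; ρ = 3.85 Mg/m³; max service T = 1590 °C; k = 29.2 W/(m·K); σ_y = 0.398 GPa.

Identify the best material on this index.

material F

Screen on constraints: max service T ≥ 257 °C; k ≥ 0.672 W/(m·K); σ_y ≥ 170 MPa. Survivors: material F, material H, material X.
Putting every candidate on a common basis:
  material F: E = 295.1 GPa, ρ = 1850 kg/m³
  material H: E = 209.6 GPa, ρ = 8100 kg/m³
  material X: E = 377.1 GPa, ρ = 3850 kg/m³
  material F: M = 9.29×10⁻³
  material X: M = 5.04×10⁻³
  material H: M = 1.79×10⁻³
The maximum is for material F.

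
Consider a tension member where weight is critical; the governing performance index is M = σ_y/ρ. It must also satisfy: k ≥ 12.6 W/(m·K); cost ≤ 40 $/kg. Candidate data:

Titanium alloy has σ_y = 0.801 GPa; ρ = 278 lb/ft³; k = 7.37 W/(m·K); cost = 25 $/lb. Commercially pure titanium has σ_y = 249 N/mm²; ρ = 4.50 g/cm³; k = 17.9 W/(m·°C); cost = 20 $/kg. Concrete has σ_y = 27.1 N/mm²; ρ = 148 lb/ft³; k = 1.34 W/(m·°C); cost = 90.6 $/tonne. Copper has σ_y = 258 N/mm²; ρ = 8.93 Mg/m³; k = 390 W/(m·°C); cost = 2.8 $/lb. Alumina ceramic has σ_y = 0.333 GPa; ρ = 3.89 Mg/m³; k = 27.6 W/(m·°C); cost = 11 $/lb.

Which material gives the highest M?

alumina ceramic

Screen on constraints: k ≥ 12.6 W/(m·K); cost ≤ 40 $/kg. Survivors: commercially pure titanium, copper, alumina ceramic.
Normalizing units and computing the index:
  commercially pure titanium: σ_y = 249.0 MPa, ρ = 4500 kg/m³
  copper: σ_y = 258.0 MPa, ρ = 8930 kg/m³
  alumina ceramic: σ_y = 333.0 MPa, ρ = 3890 kg/m³
  alumina ceramic: M = 85.6 kN·m/kg
  commercially pure titanium: M = 55.3 kN·m/kg
  copper: M = 28.9 kN·m/kg
Alumina ceramic has the largest M.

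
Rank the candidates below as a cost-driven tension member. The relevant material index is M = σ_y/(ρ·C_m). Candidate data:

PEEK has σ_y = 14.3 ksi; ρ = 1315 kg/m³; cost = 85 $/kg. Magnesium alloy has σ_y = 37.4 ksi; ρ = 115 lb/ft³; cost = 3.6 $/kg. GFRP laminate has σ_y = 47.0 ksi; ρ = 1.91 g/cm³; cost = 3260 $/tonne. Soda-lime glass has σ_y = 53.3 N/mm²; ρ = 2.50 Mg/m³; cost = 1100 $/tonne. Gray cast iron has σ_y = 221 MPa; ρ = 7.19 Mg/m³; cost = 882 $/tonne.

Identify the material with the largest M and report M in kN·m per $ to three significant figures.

GFRP laminate, M = 52.0 kN·m per $

After converting to SI:
  PEEK: σ_y = 98.60 MPa, ρ = 1315 kg/m³, cost = 85.00 $/kg
  magnesium alloy: σ_y = 257.9 MPa, ρ = 1842 kg/m³, cost = 3.600 $/kg
  GFRP laminate: σ_y = 324.1 MPa, ρ = 1910 kg/m³, cost = 3.260 $/kg
  soda-lime glass: σ_y = 53.30 MPa, ρ = 2500 kg/m³, cost = 1.100 $/kg
  gray cast iron: σ_y = 221.0 MPa, ρ = 7190 kg/m³, cost = 0.8820 $/kg
  GFRP laminate: M = 52.0 kN·m per $
  magnesium alloy: M = 38.9 kN·m per $
  gray cast iron: M = 34.8 kN·m per $
  soda-lime glass: M = 19.4 kN·m per $
  PEEK: M = 0.882 kN·m per $
The maximum is for GFRP laminate.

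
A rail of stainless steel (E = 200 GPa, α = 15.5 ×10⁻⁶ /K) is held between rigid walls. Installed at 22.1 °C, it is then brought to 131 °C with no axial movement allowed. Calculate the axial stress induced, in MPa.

ΔT = 108.9 K. Constrained thermal stress σ = E·α·ΔT = 200.0×10³ MPa × 15.5×10⁻⁶ × 108.9 = 338 MPa (compressive).

338 MPa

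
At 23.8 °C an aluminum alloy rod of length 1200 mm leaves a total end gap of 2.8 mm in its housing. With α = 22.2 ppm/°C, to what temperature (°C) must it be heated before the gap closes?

α·L₀·ΔT = 2.8 mm ⇒ ΔT = 2.8 / (22.2×10⁻⁶ × 1200.0) = 105.1 K.
T = 23.8 + 105.1 = 128.9 °C.

129 °C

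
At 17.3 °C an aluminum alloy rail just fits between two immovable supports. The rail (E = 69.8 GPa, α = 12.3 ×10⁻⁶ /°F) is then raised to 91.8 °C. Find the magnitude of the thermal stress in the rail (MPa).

115 MPa

α = 12.3×10⁻⁶/°F × 9/5 = 22.1×10⁻⁶/K.
ΔT = 74.50 K. Constrained thermal stress σ = E·α·ΔT = 69.80×10³ MPa × 22.1×10⁻⁶ × 74.50 = 115 MPa (compressive).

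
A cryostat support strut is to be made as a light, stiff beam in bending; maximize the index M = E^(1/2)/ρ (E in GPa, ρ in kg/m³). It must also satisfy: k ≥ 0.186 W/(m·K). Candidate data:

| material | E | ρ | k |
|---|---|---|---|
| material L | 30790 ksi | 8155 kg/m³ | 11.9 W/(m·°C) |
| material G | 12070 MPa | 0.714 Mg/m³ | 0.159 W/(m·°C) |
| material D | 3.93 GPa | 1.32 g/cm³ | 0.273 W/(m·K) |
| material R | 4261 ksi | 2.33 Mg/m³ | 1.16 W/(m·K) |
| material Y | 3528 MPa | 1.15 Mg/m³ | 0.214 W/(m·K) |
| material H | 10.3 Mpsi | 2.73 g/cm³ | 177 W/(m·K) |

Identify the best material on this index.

material H

Screen on constraints: k ≥ 0.186 W/(m·K). Survivors: material L, material D, material R, material Y, material H.
Putting every candidate on a common basis:
  material L: E = 212.3 GPa, ρ = 8155 kg/m³
  material D: E = 3.930 GPa, ρ = 1320 kg/m³
  material R: E = 29.38 GPa, ρ = 2330 kg/m³
  material Y: E = 3.528 GPa, ρ = 1150 kg/m³
  material H: E = 71.02 GPa, ρ = 2730 kg/m³
  material H: M = 3.09×10⁻³
  material R: M = 2.33×10⁻³
  material L: M = 1.79×10⁻³
  material Y: M = 1.63×10⁻³
  material D: M = 1.50×10⁻³
Material H has the largest M.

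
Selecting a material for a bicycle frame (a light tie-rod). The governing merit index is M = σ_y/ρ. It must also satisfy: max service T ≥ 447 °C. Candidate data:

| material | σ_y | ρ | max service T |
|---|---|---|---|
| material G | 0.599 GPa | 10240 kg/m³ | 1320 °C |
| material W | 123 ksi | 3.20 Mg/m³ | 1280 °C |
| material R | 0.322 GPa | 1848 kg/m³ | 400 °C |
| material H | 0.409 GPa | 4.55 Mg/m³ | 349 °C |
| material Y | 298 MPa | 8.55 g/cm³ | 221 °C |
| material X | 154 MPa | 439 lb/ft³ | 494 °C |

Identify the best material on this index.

material W

Screen on constraints: max service T ≥ 447 °C. Survivors: material G, material W, material X.
In SI units:
  material G: σ_y = 599.0 MPa, ρ = 10240 kg/m³
  material W: σ_y = 848.1 MPa, ρ = 3200 kg/m³
  material X: σ_y = 154.0 MPa, ρ = 7032 kg/m³
  material W: M = 265 kN·m/kg
  material G: M = 58.5 kN·m/kg
  material X: M = 21.9 kN·m/kg
Material W ranks first.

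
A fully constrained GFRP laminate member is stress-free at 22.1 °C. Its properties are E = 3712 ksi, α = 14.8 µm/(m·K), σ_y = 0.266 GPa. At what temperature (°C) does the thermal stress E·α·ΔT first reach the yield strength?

724 °C

E = 3712 ksi = 25.59 GPa.
σ_y = 0.266 GPa = 266.0 MPa.
E·α·ΔT = 266.0 MPa ⇒ ΔT = 266.0 / (25.59×10³ × 14.8×10⁻⁶) = 702.3 K.
T = 22.1 + 702.3 = 724.4 °C.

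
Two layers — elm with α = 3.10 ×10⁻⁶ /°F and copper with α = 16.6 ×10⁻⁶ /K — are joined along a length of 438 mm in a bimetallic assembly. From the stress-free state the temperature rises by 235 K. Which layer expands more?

copper

elm: α = 3.10×10⁻⁶/°F × 9/5 = 5.58×10⁻⁶/K.
α(elm) = 5.58×10⁻⁶/K vs α(copper) = 16.6×10⁻⁶/K.
Higher α expands more for the same ΔT: copper.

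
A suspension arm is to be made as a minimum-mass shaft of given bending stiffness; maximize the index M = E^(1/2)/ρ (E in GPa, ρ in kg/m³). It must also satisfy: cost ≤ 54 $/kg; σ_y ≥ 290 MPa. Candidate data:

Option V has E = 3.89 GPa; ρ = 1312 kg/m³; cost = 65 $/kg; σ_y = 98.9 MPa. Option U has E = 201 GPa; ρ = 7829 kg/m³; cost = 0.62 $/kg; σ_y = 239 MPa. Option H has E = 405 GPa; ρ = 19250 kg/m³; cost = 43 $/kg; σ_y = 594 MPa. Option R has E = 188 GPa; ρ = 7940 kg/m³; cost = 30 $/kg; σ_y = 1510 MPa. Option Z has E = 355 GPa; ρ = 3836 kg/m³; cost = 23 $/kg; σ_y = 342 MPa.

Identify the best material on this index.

Screen on constraints: cost ≤ 54 $/kg; σ_y ≥ 290 MPa. Survivors: option H, option R, option Z.
Computing M directly (units already consistent):
  option Z: M = 4.91×10⁻³
  option R: M = 1.73×10⁻³
  option H: M = 1.05×10⁻³
Option Z ranks first.

option Z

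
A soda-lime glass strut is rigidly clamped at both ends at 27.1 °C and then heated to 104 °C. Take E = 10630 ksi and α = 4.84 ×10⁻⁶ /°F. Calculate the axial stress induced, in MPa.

E = 10630 ksi = 73.29 GPa.
α = 4.84×10⁻⁶/°F × 9/5 = 8.71×10⁻⁶/K.
ΔT = 76.90 K. Constrained thermal stress σ = E·α·ΔT = 73.29×10³ MPa × 8.71×10⁻⁶ × 76.90 = 49.1 MPa (compressive).

49.1 MPa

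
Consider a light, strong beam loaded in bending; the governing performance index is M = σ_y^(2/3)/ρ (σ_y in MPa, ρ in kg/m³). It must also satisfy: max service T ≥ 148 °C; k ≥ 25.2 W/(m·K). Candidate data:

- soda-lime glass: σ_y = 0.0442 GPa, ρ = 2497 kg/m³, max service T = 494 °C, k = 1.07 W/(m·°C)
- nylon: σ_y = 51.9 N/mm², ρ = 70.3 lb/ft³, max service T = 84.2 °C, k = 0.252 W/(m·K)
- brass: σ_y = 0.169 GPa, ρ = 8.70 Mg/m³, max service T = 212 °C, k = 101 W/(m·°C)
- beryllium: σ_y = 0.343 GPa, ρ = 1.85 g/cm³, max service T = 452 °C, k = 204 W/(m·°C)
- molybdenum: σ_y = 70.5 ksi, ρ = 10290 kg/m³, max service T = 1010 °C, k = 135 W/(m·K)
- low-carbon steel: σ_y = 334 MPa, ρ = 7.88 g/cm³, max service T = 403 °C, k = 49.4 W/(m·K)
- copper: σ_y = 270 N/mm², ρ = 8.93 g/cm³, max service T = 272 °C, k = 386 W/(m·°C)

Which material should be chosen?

Screen on constraints: max service T ≥ 148 °C; k ≥ 25.2 W/(m·K). Survivors: brass, beryllium, molybdenum, low-carbon steel, copper.
Convert each candidate to consistent units, then evaluate M:
  brass: σ_y = 169.0 MPa, ρ = 8700 kg/m³
  beryllium: σ_y = 343.0 MPa, ρ = 1850 kg/m³
  molybdenum: σ_y = 486.1 MPa, ρ = 10290 kg/m³
  low-carbon steel: σ_y = 334.0 MPa, ρ = 7880 kg/m³
  copper: σ_y = 270.0 MPa, ρ = 8930 kg/m³
  beryllium: M = 26.5×10⁻³
  low-carbon steel: M = 6.11×10⁻³
  molybdenum: M = 6.01×10⁻³
  copper: M = 4.68×10⁻³
  brass: M = 3.51×10⁻³
Beryllium has the largest M.

beryllium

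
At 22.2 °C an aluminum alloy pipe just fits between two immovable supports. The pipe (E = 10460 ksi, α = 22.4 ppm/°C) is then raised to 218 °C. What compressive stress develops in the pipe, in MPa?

316 MPa

E = 10460 ksi = 72.12 GPa.
ΔT = 195.8 K. Constrained thermal stress σ = E·α·ΔT = 72.12×10³ MPa × 22.4×10⁻⁶ × 195.8 = 316 MPa (compressive).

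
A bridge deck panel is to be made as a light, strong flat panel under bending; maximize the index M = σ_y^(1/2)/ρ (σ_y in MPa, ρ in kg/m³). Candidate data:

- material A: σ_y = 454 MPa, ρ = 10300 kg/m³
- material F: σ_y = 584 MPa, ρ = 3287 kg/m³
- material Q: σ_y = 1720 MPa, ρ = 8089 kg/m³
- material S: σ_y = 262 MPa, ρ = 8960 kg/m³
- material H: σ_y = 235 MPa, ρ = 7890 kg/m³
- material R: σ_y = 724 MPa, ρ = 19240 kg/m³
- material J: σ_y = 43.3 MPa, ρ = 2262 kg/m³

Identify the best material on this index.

material F

Evaluate M for each candidate:
  material F: M = 7.35×10⁻³
  material Q: M = 5.13×10⁻³
  material J: M = 2.91×10⁻³
  material A: M = 2.07×10⁻³
  material H: M = 1.94×10⁻³
  material S: M = 1.81×10⁻³
  material R: M = 1.40×10⁻³
Material F has the largest M.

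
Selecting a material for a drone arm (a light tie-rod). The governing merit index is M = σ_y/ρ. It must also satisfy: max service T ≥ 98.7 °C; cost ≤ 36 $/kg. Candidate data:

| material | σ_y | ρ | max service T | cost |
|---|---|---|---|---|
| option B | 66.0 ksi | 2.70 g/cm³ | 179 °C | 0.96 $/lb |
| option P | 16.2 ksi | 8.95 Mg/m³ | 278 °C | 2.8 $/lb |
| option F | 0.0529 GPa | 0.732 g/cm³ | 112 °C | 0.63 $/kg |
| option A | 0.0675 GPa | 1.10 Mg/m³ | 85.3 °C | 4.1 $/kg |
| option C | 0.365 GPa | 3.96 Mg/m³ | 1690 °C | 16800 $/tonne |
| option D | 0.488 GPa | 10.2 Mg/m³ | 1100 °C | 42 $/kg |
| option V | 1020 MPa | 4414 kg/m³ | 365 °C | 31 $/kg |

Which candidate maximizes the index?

Screen on constraints: max service T ≥ 98.7 °C; cost ≤ 36 $/kg. Survivors: option B, option P, option F, option C, option V.
In SI units:
  option B: σ_y = 455.1 MPa, ρ = 2700 kg/m³
  option P: σ_y = 111.7 MPa, ρ = 8950 kg/m³
  option F: σ_y = 52.90 MPa, ρ = 732.0 kg/m³
  option C: σ_y = 365.0 MPa, ρ = 3960 kg/m³
  option V: σ_y = 1020 MPa, ρ = 4414 kg/m³
  option V: M = 231 kN·m/kg
  option B: M = 169 kN·m/kg
  option C: M = 92.2 kN·m/kg
  option F: M = 72.3 kN·m/kg
  option P: M = 12.5 kN·m/kg
Option V has the largest M.

option V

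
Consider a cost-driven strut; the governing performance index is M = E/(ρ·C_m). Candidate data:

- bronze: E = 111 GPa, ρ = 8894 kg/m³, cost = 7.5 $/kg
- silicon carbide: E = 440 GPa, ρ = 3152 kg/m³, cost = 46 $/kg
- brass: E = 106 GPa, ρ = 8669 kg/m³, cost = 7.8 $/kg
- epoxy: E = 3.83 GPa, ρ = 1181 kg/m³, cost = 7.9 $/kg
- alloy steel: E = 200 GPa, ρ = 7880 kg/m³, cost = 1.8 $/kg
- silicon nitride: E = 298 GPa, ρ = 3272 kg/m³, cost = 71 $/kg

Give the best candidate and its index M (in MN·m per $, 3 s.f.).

alloy steel, M = 14.1 MN·m per $

Computing M directly (units already consistent):
  alloy steel: M = 14.1 MN·m per $
  silicon carbide: M = 3.03 MN·m per $
  bronze: M = 1.66 MN·m per $
  brass: M = 1.57 MN·m per $
  silicon nitride: M = 1.28 MN·m per $
  epoxy: M = 0.411 MN·m per $
The maximum is for alloy steel.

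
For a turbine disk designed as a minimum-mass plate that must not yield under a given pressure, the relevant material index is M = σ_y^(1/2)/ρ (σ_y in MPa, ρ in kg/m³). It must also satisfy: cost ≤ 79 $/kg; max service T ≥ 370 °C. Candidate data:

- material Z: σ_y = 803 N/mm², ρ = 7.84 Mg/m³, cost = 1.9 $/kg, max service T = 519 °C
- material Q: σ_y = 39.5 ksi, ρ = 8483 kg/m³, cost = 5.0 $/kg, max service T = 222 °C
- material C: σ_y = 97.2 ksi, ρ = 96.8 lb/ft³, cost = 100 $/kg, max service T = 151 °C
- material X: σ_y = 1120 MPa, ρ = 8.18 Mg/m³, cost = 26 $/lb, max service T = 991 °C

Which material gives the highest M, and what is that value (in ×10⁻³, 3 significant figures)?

material X, M = 4.09×10⁻³

Screen on constraints: cost ≤ 79 $/kg; max service T ≥ 370 °C. Survivors: material Z, material X.
After converting to SI:
  material Z: σ_y = 803.0 MPa, ρ = 7840 kg/m³
  material X: σ_y = 1120 MPa, ρ = 8180 kg/m³
  material X: M = 4.09×10⁻³
  material Z: M = 3.61×10⁻³
Highest index: material X.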